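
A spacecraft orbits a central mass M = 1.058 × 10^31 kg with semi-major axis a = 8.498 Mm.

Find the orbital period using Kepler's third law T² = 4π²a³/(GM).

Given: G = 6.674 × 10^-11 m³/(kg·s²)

Convert to SI: a = 8.498 Mm = 8.498e+06 m.
GM = G · M = 6.674e-11 · 1.058e+31 = 7.06109e+20 m³/s².
Kepler's third law: T = 2π √(a³ / GM).
Substituting a = 8.498e+06 m and GM = 7.06109e+20 m³/s²:
T = 2π √((8.498e+06)³ / 7.06109e+20) s
T ≈ 5.858 s = 5.858 seconds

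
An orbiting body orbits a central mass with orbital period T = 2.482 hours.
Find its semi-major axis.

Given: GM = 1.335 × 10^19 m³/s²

Convert to SI: T = 2.482 hours = 8935.2 s.
Invert Kepler's third law: a = (GM · T² / (4π²))^(1/3).
Substituting T = 8935.2 s and GM = 1.335e+19 m³/s²:
a = (1.335e+19 · (8935.2)² / (4π²))^(1/3) m
a ≈ 3e+08 m = 300 Mm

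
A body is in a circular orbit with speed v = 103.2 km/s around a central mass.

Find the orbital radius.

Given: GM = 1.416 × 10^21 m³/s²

Convert to SI: v = 103.2 km/s = 103200 m/s.
For a circular orbit, v² = GM / r, so r = GM / v².
r = 1.416e+21 / (103200)² m ≈ 1.33e+11 m = 133 Gm.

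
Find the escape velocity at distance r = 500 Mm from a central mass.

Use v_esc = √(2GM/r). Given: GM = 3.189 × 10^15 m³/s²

Convert to SI: r = 500 Mm = 5e+08 m.
Escape velocity comes from setting total energy to zero: ½v² − GM/r = 0 ⇒ v_esc = √(2GM / r).
v_esc = √(2 · 3.189e+15 / 5e+08) m/s ≈ 3572 m/s = 3.572 km/s.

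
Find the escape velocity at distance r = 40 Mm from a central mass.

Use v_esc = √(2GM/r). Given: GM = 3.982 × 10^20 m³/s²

Convert to SI: r = 40 Mm = 4e+07 m.
Escape velocity comes from setting total energy to zero: ½v² − GM/r = 0 ⇒ v_esc = √(2GM / r).
v_esc = √(2 · 3.982e+20 / 4e+07) m/s ≈ 4.462e+06 m/s = 4462 km/s.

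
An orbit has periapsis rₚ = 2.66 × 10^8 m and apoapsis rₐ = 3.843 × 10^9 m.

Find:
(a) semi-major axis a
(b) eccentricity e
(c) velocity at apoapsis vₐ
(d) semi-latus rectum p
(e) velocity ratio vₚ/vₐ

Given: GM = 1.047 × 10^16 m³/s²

(a) a = (rₚ + rₐ)/2 = (2.66e+08 + 3.843e+09)/2 ≈ 2.054e+09 m
(b) e = (rₐ − rₚ)/(rₐ + rₚ) = (3.843e+09 − 2.66e+08)/(3.843e+09 + 2.66e+08) ≈ 0.8705
(c) With a = (rₚ + rₐ)/2 = 2.0545e+09 m, vₐ = √(GM (2/rₐ − 1/a)) = √(1.047e+16 · (2/3.843e+09 − 1/2.0545e+09)) m/s ≈ 593.9 m/s
(d) From a = (rₚ + rₐ)/2 = 2.0545e+09 m and e = (rₐ − rₚ)/(rₐ + rₚ) = 0.870528, p = a(1 − e²) = 2.0545e+09 · (1 − (0.870528)²) ≈ 4.976e+08 m
(e) Conservation of angular momentum (rₚvₚ = rₐvₐ) gives vₚ/vₐ = rₐ/rₚ = 3.843e+09/2.66e+08 ≈ 14.45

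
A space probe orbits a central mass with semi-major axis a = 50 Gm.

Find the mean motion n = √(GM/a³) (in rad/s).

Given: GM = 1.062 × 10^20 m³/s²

Convert to SI: a = 50 Gm = 5e+10 m.
n = √(GM / a³).
n = √(1.062e+20 / (5e+10)³) rad/s ≈ 9.217e-07 rad/s.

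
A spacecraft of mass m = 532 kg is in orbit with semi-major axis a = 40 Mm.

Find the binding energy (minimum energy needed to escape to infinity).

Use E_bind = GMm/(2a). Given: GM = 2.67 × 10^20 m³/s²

Convert to SI: a = 40 Mm = 4e+07 m.
Total orbital energy is E = −GMm/(2a); binding energy is E_bind = −E = GMm/(2a).
E_bind = 2.67e+20 · 532 / (2 · 4e+07) J ≈ 1.776e+15 J = 1.776 PJ.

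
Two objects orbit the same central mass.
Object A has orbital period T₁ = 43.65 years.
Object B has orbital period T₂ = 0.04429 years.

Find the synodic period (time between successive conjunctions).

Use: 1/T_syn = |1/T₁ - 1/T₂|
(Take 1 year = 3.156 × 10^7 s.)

Convert to SI: T₁ = 43.65 years = 1.37759e+09 s; T₂ = 0.04429 years = 1.39779e+06 s.
T_syn = |T₁ · T₂ / (T₁ − T₂)|.
T_syn = |1.37759e+09 · 1.39779e+06 / (1.37759e+09 − 1.39779e+06)| s ≈ 1.399e+06 s = 0.04433 years.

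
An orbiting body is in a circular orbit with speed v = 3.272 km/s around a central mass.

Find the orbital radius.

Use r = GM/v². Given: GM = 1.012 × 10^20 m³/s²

Convert to SI: v = 3.272 km/s = 3272 m/s.
For a circular orbit, v² = GM / r, so r = GM / v².
r = 1.012e+20 / (3272)² m ≈ 9.453e+12 m = 9.453 Tm.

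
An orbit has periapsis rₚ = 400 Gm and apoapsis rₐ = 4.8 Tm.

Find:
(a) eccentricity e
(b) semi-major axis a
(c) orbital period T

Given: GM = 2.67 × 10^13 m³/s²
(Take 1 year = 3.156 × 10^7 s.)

Convert to SI: rₚ = 400 Gm = 4e+11 m; rₐ = 4.8 Tm = 4.8e+12 m.
(a) e = (rₐ − rₚ)/(rₐ + rₚ) = (4.8e+12 − 4e+11)/(4.8e+12 + 4e+11) ≈ 0.8462
(b) a = (rₚ + rₐ)/2 = (4e+11 + 4.8e+12)/2 ≈ 2.6e+12 m
(c) With a = (rₚ + rₐ)/2 = 2.6e+12 m, T = 2π √(a³/GM) = 2π √((2.6e+12)³/2.67e+13) s ≈ 5.098e+12 s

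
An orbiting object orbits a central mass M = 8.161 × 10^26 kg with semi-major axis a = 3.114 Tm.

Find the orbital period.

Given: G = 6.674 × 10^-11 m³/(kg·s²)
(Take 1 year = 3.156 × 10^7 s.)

Convert to SI: a = 3.114 Tm = 3.114e+12 m.
GM = G · M = 6.674e-11 · 8.161e+26 = 5.44665e+16 m³/s².
Kepler's third law: T = 2π √(a³ / GM).
Substituting a = 3.114e+12 m and GM = 5.44665e+16 m³/s²:
T = 2π √((3.114e+12)³ / 5.44665e+16) s
T ≈ 1.479e+11 s = 4688 years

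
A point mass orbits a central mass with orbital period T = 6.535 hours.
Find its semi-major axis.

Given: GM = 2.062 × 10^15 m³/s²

Convert to SI: T = 6.535 hours = 23526 s.
Invert Kepler's third law: a = (GM · T² / (4π²))^(1/3).
Substituting T = 23526 s and GM = 2.062e+15 m³/s²:
a = (2.062e+15 · (23526)² / (4π²))^(1/3) m
a ≈ 3.069e+07 m = 3.069 × 10^7 m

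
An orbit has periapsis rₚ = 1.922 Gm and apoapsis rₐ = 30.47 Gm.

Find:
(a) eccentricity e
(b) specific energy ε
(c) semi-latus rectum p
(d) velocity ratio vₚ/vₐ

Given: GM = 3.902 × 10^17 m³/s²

Convert to SI: rₚ = 1.922 Gm = 1.922e+09 m; rₐ = 30.47 Gm = 3.047e+10 m.
(a) e = (rₐ − rₚ)/(rₐ + rₚ) = (3.047e+10 − 1.922e+09)/(3.047e+10 + 1.922e+09) ≈ 0.8813
(b) With a = (rₚ + rₐ)/2 = 1.6196e+10 m, ε = −GM/(2a) = −3.902e+17/(2 · 1.6196e+10) J/kg ≈ -1.205e+07 J/kg
(c) From a = (rₚ + rₐ)/2 = 1.6196e+10 m and e = (rₐ − rₚ)/(rₐ + rₚ) = 0.881329, p = a(1 − e²) = 1.6196e+10 · (1 − (0.881329)²) ≈ 3.616e+09 m
(d) Conservation of angular momentum (rₚvₚ = rₐvₐ) gives vₚ/vₐ = rₐ/rₚ = 3.047e+10/1.922e+09 ≈ 15.85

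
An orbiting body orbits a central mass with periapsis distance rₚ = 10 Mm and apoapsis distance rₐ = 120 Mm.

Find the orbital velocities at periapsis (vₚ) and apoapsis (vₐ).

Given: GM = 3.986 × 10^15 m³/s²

Convert to SI: rₚ = 10 Mm = 1e+07 m; rₐ = 120 Mm = 1.2e+08 m.
Use the vis-viva equation v² = GM(2/r − 1/a) with a = (rₚ + rₐ)/2 = (1e+07 + 1.2e+08)/2 = 6.5e+07 m.
vₚ = √(GM · (2/rₚ − 1/a)) = √(3.986e+15 · (2/1e+07 − 1/6.5e+07)) m/s ≈ 2.713e+04 m/s = 27.13 km/s.
vₐ = √(GM · (2/rₐ − 1/a)) = √(3.986e+15 · (2/1.2e+08 − 1/6.5e+07)) m/s ≈ 2261 m/s = 2.261 km/s.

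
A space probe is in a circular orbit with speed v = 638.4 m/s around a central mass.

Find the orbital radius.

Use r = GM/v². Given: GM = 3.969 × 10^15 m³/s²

For a circular orbit, v² = GM / r, so r = GM / v².
r = 3.969e+15 / (638.4)² m ≈ 9.739e+09 m = 9.739 Gm.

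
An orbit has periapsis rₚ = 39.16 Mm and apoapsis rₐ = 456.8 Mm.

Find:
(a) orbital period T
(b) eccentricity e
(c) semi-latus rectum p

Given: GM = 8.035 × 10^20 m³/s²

Convert to SI: rₚ = 39.16 Mm = 3.916e+07 m; rₐ = 456.8 Mm = 4.568e+08 m.
(a) With a = (rₚ + rₐ)/2 = 2.4798e+08 m, T = 2π √(a³/GM) = 2π √((2.4798e+08)³/8.035e+20) s ≈ 865.6 s
(b) e = (rₐ − rₚ)/(rₐ + rₚ) = (4.568e+08 − 3.916e+07)/(4.568e+08 + 3.916e+07) ≈ 0.8421
(c) From a = (rₚ + rₐ)/2 = 2.4798e+08 m and e = (rₐ − rₚ)/(rₐ + rₚ) = 0.842084, p = a(1 − e²) = 2.4798e+08 · (1 − (0.842084)²) ≈ 7.214e+07 m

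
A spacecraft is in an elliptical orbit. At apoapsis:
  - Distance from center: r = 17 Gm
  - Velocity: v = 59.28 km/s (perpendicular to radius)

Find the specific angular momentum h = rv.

Convert to SI: r = 17 Gm = 1.7e+10 m; v = 59.28 km/s = 59280 m/s.
With v perpendicular to r, h = r · v.
h = 1.7e+10 · 59280 m²/s ≈ 1.008e+15 m²/s.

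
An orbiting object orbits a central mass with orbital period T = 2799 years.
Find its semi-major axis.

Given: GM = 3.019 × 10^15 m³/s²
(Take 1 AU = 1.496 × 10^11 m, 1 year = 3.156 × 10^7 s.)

Convert to SI: T = 2799 years = 8.83364e+10 s.
Invert Kepler's third law: a = (GM · T² / (4π²))^(1/3).
Substituting T = 8.83364e+10 s and GM = 3.019e+15 m³/s²:
a = (3.019e+15 · (8.83364e+10)² / (4π²))^(1/3) m
a ≈ 8.419e+11 m = 5.628 AU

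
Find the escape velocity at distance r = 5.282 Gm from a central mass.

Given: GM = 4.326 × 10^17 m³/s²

Convert to SI: r = 5.282 Gm = 5.282e+09 m.
Escape velocity comes from setting total energy to zero: ½v² − GM/r = 0 ⇒ v_esc = √(2GM / r).
v_esc = √(2 · 4.326e+17 / 5.282e+09) m/s ≈ 1.28e+04 m/s = 12.8 km/s.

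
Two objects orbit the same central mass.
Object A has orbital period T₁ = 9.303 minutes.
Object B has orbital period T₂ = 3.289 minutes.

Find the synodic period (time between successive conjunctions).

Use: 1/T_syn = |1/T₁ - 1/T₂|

Convert to SI: T₁ = 9.303 minutes = 558.18 s; T₂ = 3.289 minutes = 197.34 s.
T_syn = |T₁ · T₂ / (T₁ − T₂)|.
T_syn = |558.18 · 197.34 / (558.18 − 197.34)| s ≈ 305.3 s = 5.088 minutes.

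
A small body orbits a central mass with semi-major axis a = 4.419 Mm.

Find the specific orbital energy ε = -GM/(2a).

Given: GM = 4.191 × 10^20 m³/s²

Convert to SI: a = 4.419 Mm = 4.419e+06 m.
ε = −GM / (2a).
ε = −4.191e+20 / (2 · 4.419e+06) J/kg ≈ -4.742e+13 J/kg = -4.742e+04 GJ/kg.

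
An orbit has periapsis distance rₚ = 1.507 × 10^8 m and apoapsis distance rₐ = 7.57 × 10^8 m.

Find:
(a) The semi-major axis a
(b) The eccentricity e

(a) a = (rₚ + rₐ) / 2 = (1.507e+08 + 7.57e+08) / 2 ≈ 4.538e+08 m = 4.538 × 10^8 m.
(b) e = (rₐ − rₚ) / (rₐ + rₚ) = (7.57e+08 − 1.507e+08) / (7.57e+08 + 1.507e+08) ≈ 0.668.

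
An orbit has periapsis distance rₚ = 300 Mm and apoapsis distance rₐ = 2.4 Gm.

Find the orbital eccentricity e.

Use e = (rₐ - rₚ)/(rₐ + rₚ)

Convert to SI: rₚ = 300 Mm = 3e+08 m; rₐ = 2.4 Gm = 2.4e+09 m.
e = (rₐ − rₚ) / (rₐ + rₚ).
e = (2.4e+09 − 3e+08) / (2.4e+09 + 3e+08) = 2.1e+09 / 2.7e+09 ≈ 0.7778.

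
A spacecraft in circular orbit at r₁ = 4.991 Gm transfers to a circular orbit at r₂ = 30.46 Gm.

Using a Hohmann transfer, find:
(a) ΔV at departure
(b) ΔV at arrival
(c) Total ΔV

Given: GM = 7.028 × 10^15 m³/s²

Convert to SI: r₁ = 4.991 Gm = 4.991e+09 m; r₂ = 30.46 Gm = 3.046e+10 m.
Transfer semi-major axis: a_t = (r₁ + r₂)/2 = (4.991e+09 + 3.046e+10)/2 = 1.77255e+10 m.
Circular speeds: v₁ = √(GM/r₁) = 1186.65 m/s, v₂ = √(GM/r₂) = 480.342 m/s.
Transfer speeds (vis-viva v² = GM(2/r − 1/a_t)): v₁ᵗ = 1555.56 m/s, v₂ᵗ = 254.886 m/s.
(a) ΔV₁ = |v₁ᵗ − v₁| ≈ 368.9 m/s = 368.9 m/s.
(b) ΔV₂ = |v₂ − v₂ᵗ| ≈ 225.5 m/s = 225.5 m/s.
(c) ΔV_total = ΔV₁ + ΔV₂ ≈ 594.4 m/s = 594.4 m/s.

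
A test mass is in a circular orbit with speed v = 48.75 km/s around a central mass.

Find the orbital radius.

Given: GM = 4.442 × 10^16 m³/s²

Convert to SI: v = 48.75 km/s = 48750 m/s.
For a circular orbit, v² = GM / r, so r = GM / v².
r = 4.442e+16 / (48750)² m ≈ 1.869e+07 m = 18.69 Mm.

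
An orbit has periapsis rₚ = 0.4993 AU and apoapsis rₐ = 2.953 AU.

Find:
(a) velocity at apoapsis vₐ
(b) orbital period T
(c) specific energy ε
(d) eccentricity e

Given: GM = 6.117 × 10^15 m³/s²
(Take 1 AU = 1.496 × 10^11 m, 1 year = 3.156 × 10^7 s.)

Convert to SI: rₚ = 0.4993 AU = 7.46953e+10 m; rₐ = 2.953 AU = 4.41769e+11 m.
(a) With a = (rₚ + rₐ)/2 = 2.58232e+11 m, vₐ = √(GM (2/rₐ − 1/a)) = √(6.117e+15 · (2/4.41769e+11 − 1/2.58232e+11)) m/s ≈ 63.29 m/s
(b) With a = (rₚ + rₐ)/2 = 2.58232e+11 m, T = 2π √(a³/GM) = 2π √((2.58232e+11)³/6.117e+15) s ≈ 1.054e+10 s
(c) With a = (rₚ + rₐ)/2 = 2.58232e+11 m, ε = −GM/(2a) = −6.117e+15/(2 · 2.58232e+11) J/kg ≈ -1.184e+04 J/kg
(d) e = (rₐ − rₚ)/(rₐ + rₚ) = (4.41769e+11 − 7.46953e+10)/(4.41769e+11 + 7.46953e+10) ≈ 0.7107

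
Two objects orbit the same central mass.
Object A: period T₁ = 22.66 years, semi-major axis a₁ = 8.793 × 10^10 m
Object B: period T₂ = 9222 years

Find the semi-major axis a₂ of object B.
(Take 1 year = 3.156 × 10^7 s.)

Convert to SI: T₁ = 22.66 years = 7.1515e+08 s; T₂ = 9222 years = 2.91046e+11 s.
Kepler's third law: (T₁/T₂)² = (a₁/a₂)³ ⇒ a₂ = a₁ · (T₂/T₁)^(2/3).
T₂/T₁ = 2.91046e+11 / 7.1515e+08 = 406.973.
a₂ = 8.793e+10 · (406.973)^(2/3) m ≈ 4.829e+12 m = 4.829 × 10^12 m.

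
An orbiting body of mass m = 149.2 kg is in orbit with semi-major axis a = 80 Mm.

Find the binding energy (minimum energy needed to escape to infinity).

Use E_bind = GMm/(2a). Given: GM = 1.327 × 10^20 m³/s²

Convert to SI: a = 80 Mm = 8e+07 m.
Total orbital energy is E = −GMm/(2a); binding energy is E_bind = −E = GMm/(2a).
E_bind = 1.327e+20 · 149.2 / (2 · 8e+07) J ≈ 1.237e+14 J = 123.7 TJ.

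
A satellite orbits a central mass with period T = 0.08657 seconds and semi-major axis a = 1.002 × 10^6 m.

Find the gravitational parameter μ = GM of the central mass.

GM = 4π² · a³ / T².
GM = 4π² · (1.002e+06)³ / (0.08657)² m³/s² ≈ 5.299e+21 m³/s² = 5.299 × 10^21 m³/s².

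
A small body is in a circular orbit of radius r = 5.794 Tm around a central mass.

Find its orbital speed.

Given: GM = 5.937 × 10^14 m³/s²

Convert to SI: r = 5.794 Tm = 5.794e+12 m.
For a circular orbit, gravity supplies the centripetal force, so v = √(GM / r).
v = √(5.937e+14 / 5.794e+12) m/s ≈ 10.12 m/s = 10.12 m/s.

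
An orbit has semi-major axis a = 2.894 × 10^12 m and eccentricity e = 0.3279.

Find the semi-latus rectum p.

p = a (1 − e²).
p = 2.894e+12 · (1 − (0.3279)²) = 2.894e+12 · 0.892482 ≈ 2.583e+12 m = 2.583 × 10^12 m.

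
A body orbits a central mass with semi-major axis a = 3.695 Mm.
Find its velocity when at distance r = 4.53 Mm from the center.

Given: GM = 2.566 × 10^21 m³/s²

Convert to SI: a = 3.695 Mm = 3.695e+06 m; r = 4.53 Mm = 4.53e+06 m.
Vis-viva: v = √(GM · (2/r − 1/a)).
2/r − 1/a = 2/4.53e+06 − 1/3.695e+06 = 1.70865e-07 m⁻¹.
v = √(2.566e+21 · 1.70865e-07) m/s ≈ 2.094e+07 m/s = 2.094e+04 km/s.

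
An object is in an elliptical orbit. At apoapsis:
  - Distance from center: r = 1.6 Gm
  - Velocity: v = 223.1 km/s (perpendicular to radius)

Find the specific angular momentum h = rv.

Convert to SI: r = 1.6 Gm = 1.6e+09 m; v = 223.1 km/s = 223100 m/s.
With v perpendicular to r, h = r · v.
h = 1.6e+09 · 223100 m²/s ≈ 3.57e+14 m²/s.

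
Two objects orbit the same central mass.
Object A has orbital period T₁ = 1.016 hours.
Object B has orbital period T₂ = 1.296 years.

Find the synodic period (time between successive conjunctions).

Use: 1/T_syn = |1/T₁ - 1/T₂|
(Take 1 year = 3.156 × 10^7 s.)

Convert to SI: T₁ = 1.016 hours = 3657.6 s; T₂ = 1.296 years = 4.09018e+07 s.
T_syn = |T₁ · T₂ / (T₁ − T₂)|.
T_syn = |3657.6 · 4.09018e+07 / (3657.6 − 4.09018e+07)| s ≈ 3658 s = 1.016 hours.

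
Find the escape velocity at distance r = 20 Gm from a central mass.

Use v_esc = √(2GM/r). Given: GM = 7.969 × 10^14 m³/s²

Convert to SI: r = 20 Gm = 2e+10 m.
Escape velocity comes from setting total energy to zero: ½v² − GM/r = 0 ⇒ v_esc = √(2GM / r).
v_esc = √(2 · 7.969e+14 / 2e+10) m/s ≈ 282.3 m/s = 282.3 m/s.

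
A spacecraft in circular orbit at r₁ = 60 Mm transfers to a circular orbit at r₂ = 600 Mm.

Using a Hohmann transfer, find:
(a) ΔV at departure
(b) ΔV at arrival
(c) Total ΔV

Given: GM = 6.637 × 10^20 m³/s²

Convert to SI: r₁ = 60 Mm = 6e+07 m; r₂ = 600 Mm = 6e+08 m.
Transfer semi-major axis: a_t = (r₁ + r₂)/2 = (6e+07 + 6e+08)/2 = 3.3e+08 m.
Circular speeds: v₁ = √(GM/r₁) = 3.32591e+06 m/s, v₂ = √(GM/r₂) = 1.05174e+06 m/s.
Transfer speeds (vis-viva v² = GM(2/r − 1/a_t)): v₁ᵗ = 4.48465e+06 m/s, v₂ᵗ = 448465 m/s.
(a) ΔV₁ = |v₁ᵗ − v₁| ≈ 1.159e+06 m/s = 1159 km/s.
(b) ΔV₂ = |v₂ − v₂ᵗ| ≈ 6.033e+05 m/s = 603.3 km/s.
(c) ΔV_total = ΔV₁ + ΔV₂ ≈ 1.762e+06 m/s = 1762 km/s.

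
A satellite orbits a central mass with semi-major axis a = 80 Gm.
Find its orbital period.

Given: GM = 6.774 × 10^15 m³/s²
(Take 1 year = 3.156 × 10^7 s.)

Convert to SI: a = 80 Gm = 8e+10 m.
Kepler's third law: T = 2π √(a³ / GM).
Substituting a = 8e+10 m and GM = 6.774e+15 m³/s²:
T = 2π √((8e+10)³ / 6.774e+15) s
T ≈ 1.727e+09 s = 54.73 years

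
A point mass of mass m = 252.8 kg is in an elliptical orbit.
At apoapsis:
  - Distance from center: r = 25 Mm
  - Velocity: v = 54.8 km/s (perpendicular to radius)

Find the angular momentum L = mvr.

Convert to SI: r = 25 Mm = 2.5e+07 m; v = 54.8 km/s = 54800 m/s.
Since v is perpendicular to r, L = m · v · r.
L = 252.8 · 54800 · 2.5e+07 kg·m²/s ≈ 3.463e+14 kg·m²/s.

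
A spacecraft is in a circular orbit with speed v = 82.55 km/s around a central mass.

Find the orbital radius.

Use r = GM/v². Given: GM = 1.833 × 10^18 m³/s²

Convert to SI: v = 82.55 km/s = 82550 m/s.
For a circular orbit, v² = GM / r, so r = GM / v².
r = 1.833e+18 / (82550)² m ≈ 2.69e+08 m = 269 Mm.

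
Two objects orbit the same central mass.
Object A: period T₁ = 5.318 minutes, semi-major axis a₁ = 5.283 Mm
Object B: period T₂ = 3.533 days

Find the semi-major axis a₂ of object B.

Convert to SI: T₁ = 5.318 minutes = 319.08 s; a₁ = 5.283 Mm = 5.283e+06 m; T₂ = 3.533 days = 305251 s.
Kepler's third law: (T₁/T₂)² = (a₁/a₂)³ ⇒ a₂ = a₁ · (T₂/T₁)^(2/3).
T₂/T₁ = 305251 / 319.08 = 956.66.
a₂ = 5.283e+06 · (956.66)^(2/3) m ≈ 5.129e+08 m = 512.9 Mm.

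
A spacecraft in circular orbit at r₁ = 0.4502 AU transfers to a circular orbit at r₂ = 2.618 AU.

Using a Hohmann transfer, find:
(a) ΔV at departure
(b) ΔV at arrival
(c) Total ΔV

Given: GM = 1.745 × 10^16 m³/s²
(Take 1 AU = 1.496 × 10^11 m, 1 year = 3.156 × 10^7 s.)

Convert to SI: r₁ = 0.4502 AU = 6.73499e+10 m; r₂ = 2.618 AU = 3.91653e+11 m.
Transfer semi-major axis: a_t = (r₁ + r₂)/2 = (6.73499e+10 + 3.91653e+11)/2 = 2.29501e+11 m.
Circular speeds: v₁ = √(GM/r₁) = 509.013 m/s, v₂ = √(GM/r₂) = 211.08 m/s.
Transfer speeds (vis-viva v² = GM(2/r − 1/a_t)): v₁ᵗ = 664.947 m/s, v₂ᵗ = 114.347 m/s.
(a) ΔV₁ = |v₁ᵗ − v₁| ≈ 155.9 m/s = 0.0329 AU/year.
(b) ΔV₂ = |v₂ − v₂ᵗ| ≈ 96.73 m/s = 0.02041 AU/year.
(c) ΔV_total = ΔV₁ + ΔV₂ ≈ 252.7 m/s = 0.0533 AU/year.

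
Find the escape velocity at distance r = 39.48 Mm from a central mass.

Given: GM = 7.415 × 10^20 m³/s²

Convert to SI: r = 39.48 Mm = 3.948e+07 m.
Escape velocity comes from setting total energy to zero: ½v² − GM/r = 0 ⇒ v_esc = √(2GM / r).
v_esc = √(2 · 7.415e+20 / 3.948e+07) m/s ≈ 6.129e+06 m/s = 6129 km/s.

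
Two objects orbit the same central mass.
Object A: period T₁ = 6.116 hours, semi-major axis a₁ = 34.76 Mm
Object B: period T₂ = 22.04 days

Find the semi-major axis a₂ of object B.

Convert to SI: T₁ = 6.116 hours = 22017.6 s; a₁ = 34.76 Mm = 3.476e+07 m; T₂ = 22.04 days = 1.90426e+06 s.
Kepler's third law: (T₁/T₂)² = (a₁/a₂)³ ⇒ a₂ = a₁ · (T₂/T₁)^(2/3).
T₂/T₁ = 1.90426e+06 / 22017.6 = 86.4879.
a₂ = 3.476e+07 · (86.4879)^(2/3) m ≈ 6.798e+08 m = 679.8 Mm.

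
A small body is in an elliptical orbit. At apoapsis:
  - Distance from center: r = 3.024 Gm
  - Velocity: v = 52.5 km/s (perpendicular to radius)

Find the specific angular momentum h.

Convert to SI: r = 3.024 Gm = 3.024e+09 m; v = 52.5 km/s = 52500 m/s.
With v perpendicular to r, h = r · v.
h = 3.024e+09 · 52500 m²/s ≈ 1.588e+14 m²/s.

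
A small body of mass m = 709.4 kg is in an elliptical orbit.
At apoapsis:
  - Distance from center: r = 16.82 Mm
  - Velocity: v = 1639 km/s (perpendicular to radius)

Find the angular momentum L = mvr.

Convert to SI: r = 16.82 Mm = 1.682e+07 m; v = 1639 km/s = 1.639e+06 m/s.
Since v is perpendicular to r, L = m · v · r.
L = 709.4 · 1.639e+06 · 1.682e+07 kg·m²/s ≈ 1.956e+16 kg·m²/s.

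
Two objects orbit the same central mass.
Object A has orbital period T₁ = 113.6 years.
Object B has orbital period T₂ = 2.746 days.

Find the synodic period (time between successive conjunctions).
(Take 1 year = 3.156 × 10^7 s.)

Convert to SI: T₁ = 113.6 years = 3.58522e+09 s; T₂ = 2.746 days = 237254 s.
T_syn = |T₁ · T₂ / (T₁ − T₂)|.
T_syn = |3.58522e+09 · 237254 / (3.58522e+09 − 237254)| s ≈ 2.373e+05 s = 2.746 days.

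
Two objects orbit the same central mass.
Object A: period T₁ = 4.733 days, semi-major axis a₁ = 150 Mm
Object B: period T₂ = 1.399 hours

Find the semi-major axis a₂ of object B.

Convert to SI: T₁ = 4.733 days = 408931 s; a₁ = 150 Mm = 1.5e+08 m; T₂ = 1.399 hours = 5036.4 s.
Kepler's third law: (T₁/T₂)² = (a₁/a₂)³ ⇒ a₂ = a₁ · (T₂/T₁)^(2/3).
T₂/T₁ = 5036.4 / 408931 = 0.012316.
a₂ = 1.5e+08 · (0.012316)^(2/3) m ≈ 8e+06 m = 8 Mm.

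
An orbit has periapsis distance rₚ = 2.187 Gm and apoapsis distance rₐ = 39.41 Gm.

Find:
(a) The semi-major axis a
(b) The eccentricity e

Convert to SI: rₚ = 2.187 Gm = 2.187e+09 m; rₐ = 39.41 Gm = 3.941e+10 m.
(a) a = (rₚ + rₐ) / 2 = (2.187e+09 + 3.941e+10) / 2 ≈ 2.08e+10 m = 20.8 Gm.
(b) e = (rₐ − rₚ) / (rₐ + rₚ) = (3.941e+10 − 2.187e+09) / (3.941e+10 + 2.187e+09) ≈ 0.8948.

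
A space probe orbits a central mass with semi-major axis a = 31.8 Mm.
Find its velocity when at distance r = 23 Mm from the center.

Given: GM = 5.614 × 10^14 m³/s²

Convert to SI: a = 31.8 Mm = 3.18e+07 m; r = 23 Mm = 2.3e+07 m.
Vis-viva: v = √(GM · (2/r − 1/a)).
2/r − 1/a = 2/2.3e+07 − 1/3.18e+07 = 5.551e-08 m⁻¹.
v = √(5.614e+14 · 5.551e-08) m/s ≈ 5582 m/s = 5.582 km/s.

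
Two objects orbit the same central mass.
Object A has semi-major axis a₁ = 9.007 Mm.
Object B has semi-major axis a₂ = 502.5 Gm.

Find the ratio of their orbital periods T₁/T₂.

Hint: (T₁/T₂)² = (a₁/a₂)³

Convert to SI: a₁ = 9.007 Mm = 9.007e+06 m; a₂ = 502.5 Gm = 5.025e+11 m.
From Kepler's third law, (T₁/T₂)² = (a₁/a₂)³, so T₁/T₂ = (a₁/a₂)^(3/2).
a₁/a₂ = 9.007e+06 / 5.025e+11 = 1.79244e-05.
T₁/T₂ = (1.79244e-05)^(3/2) ≈ 7.589e-08.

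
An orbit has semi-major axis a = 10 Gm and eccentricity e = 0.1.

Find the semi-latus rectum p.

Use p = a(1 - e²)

Convert to SI: a = 10 Gm = 1e+10 m.
p = a (1 − e²).
p = 1e+10 · (1 − (0.1)²) = 1e+10 · 0.99 ≈ 9.9e+09 m = 9.9 Gm.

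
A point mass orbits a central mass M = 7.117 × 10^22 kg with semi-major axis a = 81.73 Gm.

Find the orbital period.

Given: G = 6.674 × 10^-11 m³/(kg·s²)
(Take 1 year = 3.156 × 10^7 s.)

Convert to SI: a = 81.73 Gm = 8.173e+10 m.
GM = G · M = 6.674e-11 · 7.117e+22 = 4.74989e+12 m³/s².
Kepler's third law: T = 2π √(a³ / GM).
Substituting a = 8.173e+10 m and GM = 4.74989e+12 m³/s²:
T = 2π √((8.173e+10)³ / 4.74989e+12) s
T ≈ 6.736e+10 s = 2134 years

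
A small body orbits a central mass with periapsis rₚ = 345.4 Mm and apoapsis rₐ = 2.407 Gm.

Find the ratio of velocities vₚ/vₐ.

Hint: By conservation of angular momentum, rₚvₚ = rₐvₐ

Convert to SI: rₚ = 345.4 Mm = 3.454e+08 m; rₐ = 2.407 Gm = 2.407e+09 m.
Conservation of angular momentum gives rₚvₚ = rₐvₐ, so vₚ/vₐ = rₐ/rₚ.
vₚ/vₐ = 2.407e+09 / 3.454e+08 ≈ 6.969.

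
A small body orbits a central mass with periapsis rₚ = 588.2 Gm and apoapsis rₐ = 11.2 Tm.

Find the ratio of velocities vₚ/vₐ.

Convert to SI: rₚ = 588.2 Gm = 5.882e+11 m; rₐ = 11.2 Tm = 1.12e+13 m.
Conservation of angular momentum gives rₚvₚ = rₐvₐ, so vₚ/vₐ = rₐ/rₚ.
vₚ/vₐ = 1.12e+13 / 5.882e+11 ≈ 19.04.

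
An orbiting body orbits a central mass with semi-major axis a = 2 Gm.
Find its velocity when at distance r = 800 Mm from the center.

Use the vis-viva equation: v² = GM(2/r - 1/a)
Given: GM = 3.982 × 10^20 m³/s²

Convert to SI: a = 2 Gm = 2e+09 m; r = 800 Mm = 8e+08 m.
Vis-viva: v = √(GM · (2/r − 1/a)).
2/r − 1/a = 2/8e+08 − 1/2e+09 = 2e-09 m⁻¹.
v = √(3.982e+20 · 2e-09) m/s ≈ 8.924e+05 m/s = 892.4 km/s.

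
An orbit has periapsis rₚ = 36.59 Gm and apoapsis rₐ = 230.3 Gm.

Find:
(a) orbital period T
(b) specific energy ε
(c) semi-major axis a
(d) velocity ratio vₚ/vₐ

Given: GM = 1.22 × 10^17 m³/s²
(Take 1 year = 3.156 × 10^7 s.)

Convert to SI: rₚ = 36.59 Gm = 3.659e+10 m; rₐ = 230.3 Gm = 2.303e+11 m.
(a) With a = (rₚ + rₐ)/2 = 1.33445e+11 m, T = 2π √(a³/GM) = 2π √((1.33445e+11)³/1.22e+17) s ≈ 8.769e+08 s
(b) With a = (rₚ + rₐ)/2 = 1.33445e+11 m, ε = −GM/(2a) = −1.22e+17/(2 · 1.33445e+11) J/kg ≈ -4.571e+05 J/kg
(c) a = (rₚ + rₐ)/2 = (3.659e+10 + 2.303e+11)/2 ≈ 1.334e+11 m
(d) Conservation of angular momentum (rₚvₚ = rₐvₐ) gives vₚ/vₐ = rₐ/rₚ = 2.303e+11/3.659e+10 ≈ 6.294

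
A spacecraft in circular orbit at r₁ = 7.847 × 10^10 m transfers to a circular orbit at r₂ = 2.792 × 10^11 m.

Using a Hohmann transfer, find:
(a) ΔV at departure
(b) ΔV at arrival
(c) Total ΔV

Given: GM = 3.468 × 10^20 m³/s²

Transfer semi-major axis: a_t = (r₁ + r₂)/2 = (7.847e+10 + 2.792e+11)/2 = 1.78835e+11 m.
Circular speeds: v₁ = √(GM/r₁) = 66479.5 m/s, v₂ = √(GM/r₂) = 35243.7 m/s.
Transfer speeds (vis-viva v² = GM(2/r − 1/a_t)): v₁ᵗ = 83065.2 m/s, v₂ᵗ = 23345.7 m/s.
(a) ΔV₁ = |v₁ᵗ − v₁| ≈ 1.659e+04 m/s = 16.59 km/s.
(b) ΔV₂ = |v₂ − v₂ᵗ| ≈ 1.19e+04 m/s = 11.9 km/s.
(c) ΔV_total = ΔV₁ + ΔV₂ ≈ 2.848e+04 m/s = 28.48 km/s.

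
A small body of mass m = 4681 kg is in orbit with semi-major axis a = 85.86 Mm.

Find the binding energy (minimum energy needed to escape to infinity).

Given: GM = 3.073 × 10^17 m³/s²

Convert to SI: a = 85.86 Mm = 8.586e+07 m.
Total orbital energy is E = −GMm/(2a); binding energy is E_bind = −E = GMm/(2a).
E_bind = 3.073e+17 · 4681 / (2 · 8.586e+07) J ≈ 8.377e+12 J = 8.377 TJ.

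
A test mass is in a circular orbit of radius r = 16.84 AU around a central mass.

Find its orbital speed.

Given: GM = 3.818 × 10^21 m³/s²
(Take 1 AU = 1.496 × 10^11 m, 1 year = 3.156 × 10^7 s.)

Convert to SI: r = 16.84 AU = 2.51926e+12 m.
For a circular orbit, gravity supplies the centripetal force, so v = √(GM / r).
v = √(3.818e+21 / 2.51926e+12) m/s ≈ 3.893e+04 m/s = 8.213 AU/year.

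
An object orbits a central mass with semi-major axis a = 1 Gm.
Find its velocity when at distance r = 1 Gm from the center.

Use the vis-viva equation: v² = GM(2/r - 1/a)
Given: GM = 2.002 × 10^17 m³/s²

Convert to SI: a = 1 Gm = 1e+09 m; r = 1 Gm = 1e+09 m.
Vis-viva: v = √(GM · (2/r − 1/a)).
2/r − 1/a = 2/1e+09 − 1/1e+09 = 1e-09 m⁻¹.
v = √(2.002e+17 · 1e-09) m/s ≈ 1.415e+04 m/s = 14.15 km/s.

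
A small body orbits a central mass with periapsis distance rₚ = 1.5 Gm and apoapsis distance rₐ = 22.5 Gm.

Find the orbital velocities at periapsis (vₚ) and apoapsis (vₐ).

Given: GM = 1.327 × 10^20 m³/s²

Convert to SI: rₚ = 1.5 Gm = 1.5e+09 m; rₐ = 22.5 Gm = 2.25e+10 m.
Use the vis-viva equation v² = GM(2/r − 1/a) with a = (rₚ + rₐ)/2 = (1.5e+09 + 2.25e+10)/2 = 1.2e+10 m.
vₚ = √(GM · (2/rₚ − 1/a)) = √(1.327e+20 · (2/1.5e+09 − 1/1.2e+10)) m/s ≈ 4.073e+05 m/s = 407.3 km/s.
vₐ = √(GM · (2/rₐ − 1/a)) = √(1.327e+20 · (2/2.25e+10 − 1/1.2e+10)) m/s ≈ 2.715e+04 m/s = 27.15 km/s.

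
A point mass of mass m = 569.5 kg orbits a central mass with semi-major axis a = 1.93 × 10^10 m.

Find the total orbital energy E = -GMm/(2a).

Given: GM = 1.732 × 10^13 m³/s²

E = −GMm / (2a).
E = −1.732e+13 · 569.5 / (2 · 1.93e+10) J ≈ -2.555e+05 J = -255.5 kJ.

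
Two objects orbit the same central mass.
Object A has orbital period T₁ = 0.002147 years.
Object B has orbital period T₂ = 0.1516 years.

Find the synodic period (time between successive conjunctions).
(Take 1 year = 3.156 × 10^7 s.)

Convert to SI: T₁ = 0.002147 years = 67759.3 s; T₂ = 0.1516 years = 4.7845e+06 s.
T_syn = |T₁ · T₂ / (T₁ − T₂)|.
T_syn = |67759.3 · 4.7845e+06 / (67759.3 − 4.7845e+06)| s ≈ 6.873e+04 s = 0.002178 years.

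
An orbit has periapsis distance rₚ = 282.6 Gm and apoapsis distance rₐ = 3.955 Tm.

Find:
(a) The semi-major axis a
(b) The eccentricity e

Convert to SI: rₚ = 282.6 Gm = 2.826e+11 m; rₐ = 3.955 Tm = 3.955e+12 m.
(a) a = (rₚ + rₐ) / 2 = (2.826e+11 + 3.955e+12) / 2 ≈ 2.119e+12 m = 2.119 Tm.
(b) e = (rₐ − rₚ) / (rₐ + rₚ) = (3.955e+12 − 2.826e+11) / (3.955e+12 + 2.826e+11) ≈ 0.8666.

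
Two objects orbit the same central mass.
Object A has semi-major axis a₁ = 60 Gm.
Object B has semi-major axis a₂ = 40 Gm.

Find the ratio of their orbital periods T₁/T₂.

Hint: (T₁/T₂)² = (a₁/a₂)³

Convert to SI: a₁ = 60 Gm = 6e+10 m; a₂ = 40 Gm = 4e+10 m.
From Kepler's third law, (T₁/T₂)² = (a₁/a₂)³, so T₁/T₂ = (a₁/a₂)^(3/2).
a₁/a₂ = 6e+10 / 4e+10 = 1.5.
T₁/T₂ = (1.5)^(3/2) ≈ 1.837.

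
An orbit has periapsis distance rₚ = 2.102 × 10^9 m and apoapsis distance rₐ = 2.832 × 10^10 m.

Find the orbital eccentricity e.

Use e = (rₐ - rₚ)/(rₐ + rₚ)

e = (rₐ − rₚ) / (rₐ + rₚ).
e = (2.832e+10 − 2.102e+09) / (2.832e+10 + 2.102e+09) = 2.6218e+10 / 3.0422e+10 ≈ 0.8618.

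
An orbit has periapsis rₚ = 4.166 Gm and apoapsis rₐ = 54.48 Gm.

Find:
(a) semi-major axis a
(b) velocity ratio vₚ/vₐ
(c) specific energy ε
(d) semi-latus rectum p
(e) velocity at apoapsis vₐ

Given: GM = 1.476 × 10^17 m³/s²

Convert to SI: rₚ = 4.166 Gm = 4.166e+09 m; rₐ = 54.48 Gm = 5.448e+10 m.
(a) a = (rₚ + rₐ)/2 = (4.166e+09 + 5.448e+10)/2 ≈ 2.932e+10 m
(b) Conservation of angular momentum (rₚvₚ = rₐvₐ) gives vₚ/vₐ = rₐ/rₚ = 5.448e+10/4.166e+09 ≈ 13.08
(c) With a = (rₚ + rₐ)/2 = 2.9323e+10 m, ε = −GM/(2a) = −1.476e+17/(2 · 2.9323e+10) J/kg ≈ -2.517e+06 J/kg
(d) From a = (rₚ + rₐ)/2 = 2.9323e+10 m and e = (rₐ − rₚ)/(rₐ + rₚ) = 0.857927, p = a(1 − e²) = 2.9323e+10 · (1 − (0.857927)²) ≈ 7.74e+09 m
(e) With a = (rₚ + rₐ)/2 = 2.9323e+10 m, vₐ = √(GM (2/rₐ − 1/a)) = √(1.476e+17 · (2/5.448e+10 − 1/2.9323e+10)) m/s ≈ 620.4 m/s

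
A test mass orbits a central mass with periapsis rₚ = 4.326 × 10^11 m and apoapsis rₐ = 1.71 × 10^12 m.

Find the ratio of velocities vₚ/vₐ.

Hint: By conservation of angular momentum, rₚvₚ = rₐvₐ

Conservation of angular momentum gives rₚvₚ = rₐvₐ, so vₚ/vₐ = rₐ/rₚ.
vₚ/vₐ = 1.71e+12 / 4.326e+11 ≈ 3.953.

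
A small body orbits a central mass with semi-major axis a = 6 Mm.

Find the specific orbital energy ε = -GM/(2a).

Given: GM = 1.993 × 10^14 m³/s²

Convert to SI: a = 6 Mm = 6e+06 m.
ε = −GM / (2a).
ε = −1.993e+14 / (2 · 6e+06) J/kg ≈ -1.661e+07 J/kg = -16.61 MJ/kg.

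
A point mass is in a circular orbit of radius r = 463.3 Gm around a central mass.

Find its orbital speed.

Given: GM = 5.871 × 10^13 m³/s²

Convert to SI: r = 463.3 Gm = 4.633e+11 m.
For a circular orbit, gravity supplies the centripetal force, so v = √(GM / r).
v = √(5.871e+13 / 4.633e+11) m/s ≈ 11.26 m/s = 11.26 m/s.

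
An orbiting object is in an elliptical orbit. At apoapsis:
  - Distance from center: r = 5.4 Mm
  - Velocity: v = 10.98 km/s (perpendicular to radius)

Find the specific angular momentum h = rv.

Convert to SI: r = 5.4 Mm = 5.4e+06 m; v = 10.98 km/s = 10980 m/s.
With v perpendicular to r, h = r · v.
h = 5.4e+06 · 10980 m²/s ≈ 5.929e+10 m²/s.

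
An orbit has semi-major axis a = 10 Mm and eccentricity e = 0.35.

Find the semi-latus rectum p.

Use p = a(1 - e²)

Convert to SI: a = 10 Mm = 1e+07 m.
p = a (1 − e²).
p = 1e+07 · (1 − (0.35)²) = 1e+07 · 0.8775 ≈ 8.775e+06 m = 8.775 Mm.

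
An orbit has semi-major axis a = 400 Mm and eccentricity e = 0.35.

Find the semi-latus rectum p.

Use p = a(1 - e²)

Convert to SI: a = 400 Mm = 4e+08 m.
p = a (1 − e²).
p = 4e+08 · (1 − (0.35)²) = 4e+08 · 0.8775 ≈ 3.51e+08 m = 351 Mm.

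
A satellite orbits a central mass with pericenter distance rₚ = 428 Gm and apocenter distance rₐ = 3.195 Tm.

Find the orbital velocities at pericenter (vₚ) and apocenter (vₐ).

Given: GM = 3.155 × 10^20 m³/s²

Convert to SI: rₚ = 428 Gm = 4.28e+11 m; rₐ = 3.195 Tm = 3.195e+12 m.
Use the vis-viva equation v² = GM(2/r − 1/a) with a = (rₚ + rₐ)/2 = (4.28e+11 + 3.195e+12)/2 = 1.8115e+12 m.
vₚ = √(GM · (2/rₚ − 1/a)) = √(3.155e+20 · (2/4.28e+11 − 1/1.8115e+12)) m/s ≈ 3.606e+04 m/s = 36.06 km/s.
vₐ = √(GM · (2/rₐ − 1/a)) = √(3.155e+20 · (2/3.195e+12 − 1/1.8115e+12)) m/s ≈ 4830 m/s = 4.83 km/s.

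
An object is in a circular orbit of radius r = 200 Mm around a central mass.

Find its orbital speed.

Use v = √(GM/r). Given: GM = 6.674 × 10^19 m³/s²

Convert to SI: r = 200 Mm = 2e+08 m.
For a circular orbit, gravity supplies the centripetal force, so v = √(GM / r).
v = √(6.674e+19 / 2e+08) m/s ≈ 5.777e+05 m/s = 577.7 km/s.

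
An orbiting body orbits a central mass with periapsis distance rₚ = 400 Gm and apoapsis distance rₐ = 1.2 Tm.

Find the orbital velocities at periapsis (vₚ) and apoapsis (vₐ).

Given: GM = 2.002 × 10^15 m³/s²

Convert to SI: rₚ = 400 Gm = 4e+11 m; rₐ = 1.2 Tm = 1.2e+12 m.
Use the vis-viva equation v² = GM(2/r − 1/a) with a = (rₚ + rₐ)/2 = (4e+11 + 1.2e+12)/2 = 8e+11 m.
vₚ = √(GM · (2/rₚ − 1/a)) = √(2.002e+15 · (2/4e+11 − 1/8e+11)) m/s ≈ 86.65 m/s = 86.65 m/s.
vₐ = √(GM · (2/rₐ − 1/a)) = √(2.002e+15 · (2/1.2e+12 − 1/8e+11)) m/s ≈ 28.88 m/s = 28.88 m/s.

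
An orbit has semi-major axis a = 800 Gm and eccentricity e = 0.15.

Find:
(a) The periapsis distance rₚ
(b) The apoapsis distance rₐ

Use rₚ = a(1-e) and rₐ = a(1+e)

Convert to SI: a = 800 Gm = 8e+11 m.
(a) rₚ = a(1 − e) = 8e+11 · (1 − 0.15) = 8e+11 · 0.85 ≈ 6.8e+11 m = 680 Gm.
(b) rₐ = a(1 + e) = 8e+11 · (1 + 0.15) = 8e+11 · 1.15 ≈ 9.2e+11 m = 920 Gm.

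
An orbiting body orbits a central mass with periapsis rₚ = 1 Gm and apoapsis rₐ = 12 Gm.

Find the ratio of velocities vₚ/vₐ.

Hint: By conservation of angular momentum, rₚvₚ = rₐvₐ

Convert to SI: rₚ = 1 Gm = 1e+09 m; rₐ = 12 Gm = 1.2e+10 m.
Conservation of angular momentum gives rₚvₚ = rₐvₐ, so vₚ/vₐ = rₐ/rₚ.
vₚ/vₐ = 1.2e+10 / 1e+09 ≈ 12.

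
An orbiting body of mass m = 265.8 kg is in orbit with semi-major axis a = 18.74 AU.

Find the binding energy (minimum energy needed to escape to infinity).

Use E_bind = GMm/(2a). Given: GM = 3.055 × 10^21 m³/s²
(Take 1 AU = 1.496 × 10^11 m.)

Convert to SI: a = 18.74 AU = 2.8035e+12 m.
Total orbital energy is E = −GMm/(2a); binding energy is E_bind = −E = GMm/(2a).
E_bind = 3.055e+21 · 265.8 / (2 · 2.8035e+12) J ≈ 1.448e+11 J = 144.8 GJ.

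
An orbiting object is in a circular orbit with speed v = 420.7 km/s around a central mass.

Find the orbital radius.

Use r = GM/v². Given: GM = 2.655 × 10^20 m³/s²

Convert to SI: v = 420.7 km/s = 420700 m/s.
For a circular orbit, v² = GM / r, so r = GM / v².
r = 2.655e+20 / (420700)² m ≈ 1.5e+09 m = 1.5 Gm.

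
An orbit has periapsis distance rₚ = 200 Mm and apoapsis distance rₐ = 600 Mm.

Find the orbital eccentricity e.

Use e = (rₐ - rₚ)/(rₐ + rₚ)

Convert to SI: rₚ = 200 Mm = 2e+08 m; rₐ = 600 Mm = 6e+08 m.
e = (rₐ − rₚ) / (rₐ + rₚ).
e = (6e+08 − 2e+08) / (6e+08 + 2e+08) = 4e+08 / 8e+08 ≈ 0.5.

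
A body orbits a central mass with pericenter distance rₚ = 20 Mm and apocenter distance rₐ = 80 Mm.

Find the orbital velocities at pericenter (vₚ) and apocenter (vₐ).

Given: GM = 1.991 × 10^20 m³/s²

Convert to SI: rₚ = 20 Mm = 2e+07 m; rₐ = 80 Mm = 8e+07 m.
Use the vis-viva equation v² = GM(2/r − 1/a) with a = (rₚ + rₐ)/2 = (2e+07 + 8e+07)/2 = 5e+07 m.
vₚ = √(GM · (2/rₚ − 1/a)) = √(1.991e+20 · (2/2e+07 − 1/5e+07)) m/s ≈ 3.991e+06 m/s = 3991 km/s.
vₐ = √(GM · (2/rₐ − 1/a)) = √(1.991e+20 · (2/8e+07 − 1/5e+07)) m/s ≈ 9.977e+05 m/s = 997.7 km/s.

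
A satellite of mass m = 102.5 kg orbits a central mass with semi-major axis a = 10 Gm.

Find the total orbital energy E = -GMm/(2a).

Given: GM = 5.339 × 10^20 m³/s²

Convert to SI: a = 10 Gm = 1e+10 m.
E = −GMm / (2a).
E = −5.339e+20 · 102.5 / (2 · 1e+10) J ≈ -2.736e+12 J = -2.736 TJ.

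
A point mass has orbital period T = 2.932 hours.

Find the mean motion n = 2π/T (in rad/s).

Convert to SI: T = 2.932 hours = 10555.2 s.
n = 2π / T.
n = 2π / 10555.2 s ≈ 0.0005953 rad/s.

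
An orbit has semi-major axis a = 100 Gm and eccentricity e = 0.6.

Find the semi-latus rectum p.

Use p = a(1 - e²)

Convert to SI: a = 100 Gm = 1e+11 m.
p = a (1 − e²).
p = 1e+11 · (1 − (0.6)²) = 1e+11 · 0.64 ≈ 6.4e+10 m = 64 Gm.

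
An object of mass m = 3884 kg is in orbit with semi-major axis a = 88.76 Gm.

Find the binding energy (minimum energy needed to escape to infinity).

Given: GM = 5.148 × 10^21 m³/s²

Convert to SI: a = 88.76 Gm = 8.876e+10 m.
Total orbital energy is E = −GMm/(2a); binding energy is E_bind = −E = GMm/(2a).
E_bind = 5.148e+21 · 3884 / (2 · 8.876e+10) J ≈ 1.126e+14 J = 112.6 TJ.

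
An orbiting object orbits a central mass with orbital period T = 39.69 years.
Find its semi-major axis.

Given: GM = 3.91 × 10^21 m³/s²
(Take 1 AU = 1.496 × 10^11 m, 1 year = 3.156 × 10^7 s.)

Convert to SI: T = 39.69 years = 1.25262e+09 s.
Invert Kepler's third law: a = (GM · T² / (4π²))^(1/3).
Substituting T = 1.25262e+09 s and GM = 3.91e+21 m³/s²:
a = (3.91e+21 · (1.25262e+09)² / (4π²))^(1/3) m
a ≈ 5.376e+12 m = 35.94 AU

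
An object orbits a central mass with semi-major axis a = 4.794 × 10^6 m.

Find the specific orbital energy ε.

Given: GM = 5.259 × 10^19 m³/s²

ε = −GM / (2a).
ε = −5.259e+19 / (2 · 4.794e+06) J/kg ≈ -5.485e+12 J/kg = -5485 GJ/kg.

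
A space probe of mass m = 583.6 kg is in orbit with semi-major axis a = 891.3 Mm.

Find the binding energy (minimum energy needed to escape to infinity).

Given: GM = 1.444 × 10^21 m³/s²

Convert to SI: a = 891.3 Mm = 8.913e+08 m.
Total orbital energy is E = −GMm/(2a); binding energy is E_bind = −E = GMm/(2a).
E_bind = 1.444e+21 · 583.6 / (2 · 8.913e+08) J ≈ 4.727e+14 J = 472.7 TJ.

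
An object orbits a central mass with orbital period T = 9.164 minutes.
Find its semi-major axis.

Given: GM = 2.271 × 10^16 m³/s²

Convert to SI: T = 9.164 minutes = 549.84 s.
Invert Kepler's third law: a = (GM · T² / (4π²))^(1/3).
Substituting T = 549.84 s and GM = 2.271e+16 m³/s²:
a = (2.271e+16 · (549.84)² / (4π²))^(1/3) m
a ≈ 5.582e+06 m = 5.582 × 10^6 m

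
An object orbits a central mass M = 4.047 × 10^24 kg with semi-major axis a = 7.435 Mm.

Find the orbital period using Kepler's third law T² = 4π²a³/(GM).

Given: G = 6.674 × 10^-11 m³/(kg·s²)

Convert to SI: a = 7.435 Mm = 7.435e+06 m.
GM = G · M = 6.674e-11 · 4.047e+24 = 2.70097e+14 m³/s².
Kepler's third law: T = 2π √(a³ / GM).
Substituting a = 7.435e+06 m and GM = 2.70097e+14 m³/s²:
T = 2π √((7.435e+06)³ / 2.70097e+14) s
T ≈ 7751 s = 2.153 hours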